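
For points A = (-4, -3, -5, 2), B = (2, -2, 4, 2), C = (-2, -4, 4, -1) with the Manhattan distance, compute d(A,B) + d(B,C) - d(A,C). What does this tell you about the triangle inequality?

d(A,B) = 6 + 1 + 9 + 0 = 16, d(B,C) = 4 + 2 + 0 + 3 = 9, d(A,C) = 2 + 1 + 9 + 3 = 15.
d(A,B) + d(B,C) - d(A,C) = 16 + 9 - 15 = 25 - 15 = 10. This is ≥ 0, so the triangle inequality holds for these points.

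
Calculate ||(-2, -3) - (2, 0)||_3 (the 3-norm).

(Σ|x_i - y_i|^3)^(1/3) = (|-2 - 2|^3 + |-3 - 0|^3)^(1/3)
= (4^3 + 3^3)^(1/3) = (64 + 27)^(1/3) = (91)^(1/3) ≈ 4.4979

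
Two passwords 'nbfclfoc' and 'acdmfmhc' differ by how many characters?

Differing positions: 1, 2, 3, 4, 5, 6, 7. Hamming distance = 7.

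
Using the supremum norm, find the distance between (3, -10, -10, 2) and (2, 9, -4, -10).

max(|x_i - y_i|) = max(|3 - 2|, |-10 - 9|, |-10 - (-4)|, |2 - (-10)|) = max(1, 19, 6, 12) = 19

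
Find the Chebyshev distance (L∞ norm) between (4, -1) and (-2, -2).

max(|x_i - y_i|) = max(|4 - (-2)|, |-1 - (-2)|) = max(6, 1) = 6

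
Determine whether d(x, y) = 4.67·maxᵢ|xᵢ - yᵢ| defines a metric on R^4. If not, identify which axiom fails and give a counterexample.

Yes. The L∞ (Chebyshev) norm induces a metric on R^4, and multiplying a metric by a positive constant 4.67 > 0 preserves all four axioms: non-negativity (4.67·||x-y|| ≥ 0), identity (4.67·||x-y|| = 0 ⟺ ||x-y|| = 0 ⟺ x = y), symmetry (||x-y|| = ||y-x||), and the triangle inequality (4.67·||x-z|| ≤ 4.67·||x-y|| + 4.67·||y-z||). So d is a metric.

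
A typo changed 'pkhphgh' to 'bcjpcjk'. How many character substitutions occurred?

Differing positions: 1, 2, 3, 5, 6, 7. Hamming distance = 6.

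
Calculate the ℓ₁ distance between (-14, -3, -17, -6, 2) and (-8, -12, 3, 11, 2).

Σ|x_i - y_i| = |-14 - (-8)| + |-3 - (-12)| + |-17 - 3| + |-6 - 11| + |2 - 2| = 6 + 9 + 20 + 17 + 0 = 52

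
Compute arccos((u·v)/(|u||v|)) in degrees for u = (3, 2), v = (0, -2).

With u = (3, 2), v = (0, -2):
u·v = 3·0 + 2·(-2) = 0 + (-4) = -4.
|u| = √(3² + 2²) = √13, |v| = √(0² + (-2)²) = √4, so |u||v| = √(13·4) = √52.
cos θ = (u·v)/(|u||v|) = -4/√52 ≈ -0.5547
θ = arccos(-0.5547) ≈ 123.69°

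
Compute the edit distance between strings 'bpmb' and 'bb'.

Let D[i][j] be the edit distance between the first i characters of 'bpmb' and the first j characters of 'bb', with D[i][0] = i, D[0][j] = j, and D[i][j] = D[i-1][j-1] if the characters match, else 1 + min(D[i-1][j], D[i][j-1], D[i-1][j-1]). Filling the table (rows: prefixes of 'bpmb', columns: prefixes of 'bb'):
     ε  b  b
  ε  0  1  2
  b  1  0  1
  p  2  1  1
  m  3  2  2
  b  4  3  2
The bottom-right entry gives D[4][2] = 2, so no sequence of fewer than 2 edits works. Backtracking through the table gives one optimal edit sequence (2 edits):
  bpmb → bmb (del p @2)
  bmb → bb (del m @2)
Edit distance = 2.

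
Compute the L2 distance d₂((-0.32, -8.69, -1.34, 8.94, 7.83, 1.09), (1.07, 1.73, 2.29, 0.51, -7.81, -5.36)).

√(Σ(x_i - y_i)²) = √((-0.32 - 1.07)² + (-8.69 - 1.73)² + (-1.34 - 2.29)² + (8.94 - 0.51)² + (7.83 - (-7.81))² + (1.09 - (-5.36))²)
= √((-1.39)² + (-10.42)² + (-3.63)² + 8.43² + 15.64² + 6.45²) = √(1.9321 + 108.5764 + 13.1769 + 71.0649 + 244.6096 + 41.6025) = √480.9624 ≈ 21.9309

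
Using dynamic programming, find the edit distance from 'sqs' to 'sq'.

Let D[i][j] be the edit distance between the first i characters of 'sqs' and the first j characters of 'sq', with D[i][0] = i, D[0][j] = j, and D[i][j] = D[i-1][j-1] if the characters match, else 1 + min(D[i-1][j], D[i][j-1], D[i-1][j-1]). Filling the table (rows: prefixes of 'sqs', columns: prefixes of 'sq'):
     ε  s  q
  ε  0  1  2
  s  1  0  1
  q  2  1  0
  s  3  2  1
The bottom-right entry gives D[3][2] = 1, so no sequence of fewer than 1 edit works. Backtracking through the table gives one optimal edit sequence (1 edit):
  sqs → sq (del s @3)
Edit distance = 1.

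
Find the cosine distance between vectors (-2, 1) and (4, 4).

With u = (-2, 1), v = (4, 4):
u·v = (-2)·4 + 1·4 = (-8) + 4 = -4.
|u| = √((-2)² + 1²) = √5, |v| = √(4² + 4²) = √32, so |u||v| = √(5·32) = √160.
cos θ = (u·v)/(|u||v|) = -4/√160 ≈ -0.3162
Cosine distance = 1 - cos θ ≈ 1 - (-0.3162) = 1.3162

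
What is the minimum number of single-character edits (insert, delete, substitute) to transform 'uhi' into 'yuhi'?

Let D[i][j] be the edit distance between the first i characters of 'uhi' and the first j characters of 'yuhi', with D[i][0] = i, D[0][j] = j, and D[i][j] = D[i-1][j-1] if the characters match, else 1 + min(D[i-1][j], D[i][j-1], D[i-1][j-1]). Filling the table (rows: prefixes of 'uhi', columns: prefixes of 'yuhi'):
     ε  y  u  h  i
  ε  0  1  2  3  4
  u  1  1  1  2  3
  h  2  2  2  1  2
  i  3  3  3  2  1
The bottom-right entry gives D[3][4] = 1, so no sequence of fewer than 1 edit works. Backtracking through the table gives one optimal edit sequence (1 edit):
  uhi → yuhi (ins y @1)
Edit distance = 1.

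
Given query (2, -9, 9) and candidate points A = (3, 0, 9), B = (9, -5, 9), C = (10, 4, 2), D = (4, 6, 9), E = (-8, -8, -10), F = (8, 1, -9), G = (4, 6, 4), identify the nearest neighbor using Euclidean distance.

Distances: d(A) ≈ 9.0554, d(B) ≈ 8.0623, d(C) ≈ 16.7929, d(D) ≈ 15.1327, d(E) ≈ 21.4942, d(F) ≈ 21.4476, d(G) ≈ 15.9374. Nearest: B = (9, -5, 9) with distance 8.0623.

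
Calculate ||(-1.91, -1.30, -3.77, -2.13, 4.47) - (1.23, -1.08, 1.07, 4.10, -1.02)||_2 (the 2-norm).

(Σ|x_i - y_i|^2)^(1/2) = (|-1.91 - 1.23|^2 + |-1.3 - (-1.08)|^2 + |-3.77 - 1.07|^2 + |-2.13 - 4.1|^2 + |4.47 - (-1.02)|^2)^(1/2)
= (3.14^2 + 0.22^2 + 4.84^2 + 6.23^2 + 5.49^2)^(1/2) = (9.8596 + 0.0484 + 23.4256 + 38.8129 + 30.1401)^(1/2) = (102.2866)^(1/2) ≈ 10.1137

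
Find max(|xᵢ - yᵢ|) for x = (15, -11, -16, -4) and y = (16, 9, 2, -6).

max(|x_i - y_i|) = max(|15 - 16|, |-11 - 9|, |-16 - 2|, |-4 - (-6)|) = max(1, 20, 18, 2) = 20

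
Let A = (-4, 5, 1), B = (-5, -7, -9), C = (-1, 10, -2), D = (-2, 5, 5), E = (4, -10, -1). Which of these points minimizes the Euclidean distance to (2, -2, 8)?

Distances: d(A) ≈ 11.5758, d(B) ≈ 19.0526, d(C) ≈ 15.906, d(D) ≈ 8.6023, d(E) ≈ 12.2066. Nearest: D = (-2, 5, 5) with distance 8.6023.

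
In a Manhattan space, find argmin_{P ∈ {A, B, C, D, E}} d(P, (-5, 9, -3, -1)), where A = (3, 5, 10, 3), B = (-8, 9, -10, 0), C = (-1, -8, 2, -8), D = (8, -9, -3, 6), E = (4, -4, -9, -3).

Distances: d(A) = 29, d(B) = 11, d(C) = 33, d(D) = 38, d(E) = 30. Nearest: B = (-8, 9, -10, 0) with distance 11.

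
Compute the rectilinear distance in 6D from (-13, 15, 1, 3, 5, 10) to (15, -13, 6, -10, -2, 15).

Σ|x_i - y_i| = |-13 - 15| + |15 - (-13)| + |1 - 6| + |3 - (-10)| + |5 - (-2)| + |10 - 15| = 28 + 28 + 5 + 13 + 7 + 5 = 86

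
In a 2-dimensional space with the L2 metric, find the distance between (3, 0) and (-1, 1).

(Σ|x_i - y_i|^2)^(1/2) = (|3 - (-1)|^2 + |0 - 1|^2)^(1/2)
= (4^2 + 1^2)^(1/2) = (16 + 1)^(1/2) = (17)^(1/2) ≈ 4.1231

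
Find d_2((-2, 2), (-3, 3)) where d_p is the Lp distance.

(Σ|x_i - y_i|^2)^(1/2) = (|-2 - (-3)|^2 + |2 - 3|^2)^(1/2)
= (1^2 + 1^2)^(1/2) = (1 + 1)^(1/2) = (2)^(1/2) ≈ 1.4142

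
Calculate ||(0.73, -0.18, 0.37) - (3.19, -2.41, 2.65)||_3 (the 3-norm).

(Σ|x_i - y_i|^3)^(1/3) = (|0.73 - 3.19|^3 + |-0.18 - (-2.41)|^3 + |0.37 - 2.65|^3)^(1/3)
= (2.46^3 + 2.23^3 + 2.28^3)^(1/3) ≈ (14.8869 + 11.0896 + 11.8524)^(1/3) = (37.8289)^(1/3) ≈ 3.3569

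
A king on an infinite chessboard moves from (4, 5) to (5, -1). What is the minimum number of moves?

max(|x_i - y_i|) = max(|4 - 5|, |5 - (-1)|) = max(1, 6) = 6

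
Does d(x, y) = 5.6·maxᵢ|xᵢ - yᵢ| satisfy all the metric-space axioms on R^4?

Yes. The L∞ (Chebyshev) norm induces a metric on R^4, and multiplying a metric by a positive constant 5.6 > 0 preserves all four axioms: non-negativity (5.6·||x-y|| ≥ 0), identity (5.6·||x-y|| = 0 ⟺ ||x-y|| = 0 ⟺ x = y), symmetry (||x-y|| = ||y-x||), and the triangle inequality (5.6·||x-z|| ≤ 5.6·||x-y|| + 5.6·||y-z||). So d is a metric.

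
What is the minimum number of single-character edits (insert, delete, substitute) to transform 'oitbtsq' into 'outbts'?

Let D[i][j] be the edit distance between the first i characters of 'oitbtsq' and the first j characters of 'outbts', with D[i][0] = i, D[0][j] = j, and D[i][j] = D[i-1][j-1] if the characters match, else 1 + min(D[i-1][j], D[i][j-1], D[i-1][j-1]). Filling the table (rows: prefixes of 'oitbtsq', columns: prefixes of 'outbts'):
     ε  o  u  t  b  t  s
  ε  0  1  2  3  4  5  6
  o  1  0  1  2  3  4  5
  i  2  1  1  2  3  4  5
  t  3  2  2  1  2  3  4
  b  4  3  3  2  1  2  3
  t  5  4  4  3  2  1  2
  s  6  5  5  4  3  2  1
  q  7  6  6  5  4  3  2
The bottom-right entry gives D[7][6] = 2, so no sequence of fewer than 2 edits works. Backtracking through the table gives one optimal edit sequence (2 edits):
  oitbtsq → outbtsq (sub i→u @2)
  outbtsq → outbts (del q @7)
Edit distance = 2.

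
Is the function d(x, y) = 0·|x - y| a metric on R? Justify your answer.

No. With c = 0, d(x,y) = 0 for all x, y. This fails identity of indiscernibles: d(3, 5) = 0 but 3 ≠ 5.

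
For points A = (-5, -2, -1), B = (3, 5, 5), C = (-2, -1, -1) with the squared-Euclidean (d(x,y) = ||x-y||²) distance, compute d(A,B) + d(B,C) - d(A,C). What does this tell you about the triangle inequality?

d(A,B) = 8² + 7² + 6² = 149, d(B,C) = 5² + 6² + 6² = 97, d(A,C) = 3² + 1² + 0² = 10.
d(A,B) + d(B,C) - d(A,C) = 149 + 97 - 10 = 246 - 10 = 236. This is ≥ 0, so the triangle inequality holds for these points.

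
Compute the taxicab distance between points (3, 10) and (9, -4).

Σ|x_i - y_i| = |3 - 9| + |10 - (-4)| = 6 + 14 = 20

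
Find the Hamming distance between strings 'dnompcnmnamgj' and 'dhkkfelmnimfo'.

Differing positions: 2, 3, 4, 5, 6, 7, 10, 12, 13. Hamming distance = 9.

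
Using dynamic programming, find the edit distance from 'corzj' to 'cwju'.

Let D[i][j] be the edit distance between the first i characters of 'corzj' and the first j characters of 'cwju', with D[i][0] = i, D[0][j] = j, and D[i][j] = D[i-1][j-1] if the characters match, else 1 + min(D[i-1][j], D[i][j-1], D[i-1][j-1]). Filling the table (rows: prefixes of 'corzj', columns: prefixes of 'cwju'):
     ε  c  w  j  u
  ε  0  1  2  3  4
  c  1  0  1  2  3
  o  2  1  1  2  3
  r  3  2  2  2  3
  z  4  3  3  3  3
  j  5  4  4  3  4
The bottom-right entry gives D[5][4] = 4, so no sequence of fewer than 4 edits works. Backtracking through the table gives one optimal edit sequence (4 edits):
  corzj → crzj (del o @2)
  crzj → cwzj (sub r→w @2)
  cwzj → cwjj (sub z→j @3)
  cwjj → cwju (sub j→u @4)
Edit distance = 4.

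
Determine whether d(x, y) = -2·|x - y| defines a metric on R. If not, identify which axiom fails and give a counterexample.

No. With c = -2 < 0, d fails non-negativity: d(5, 6) = -2·|5 - 6| = -2·1 = -2 < 0.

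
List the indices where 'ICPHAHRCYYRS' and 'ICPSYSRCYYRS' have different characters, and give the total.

Differing positions: 4, 5, 6. Hamming distance = 3.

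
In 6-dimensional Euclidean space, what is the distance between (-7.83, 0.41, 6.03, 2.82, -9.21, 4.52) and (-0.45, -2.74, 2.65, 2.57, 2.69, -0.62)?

√(Σ(x_i - y_i)²) = √((-7.83 - (-0.45))² + (0.41 - (-2.74))² + (6.03 - 2.65)² + (2.82 - 2.57)² + (-9.21 - 2.69)² + (4.52 - (-0.62))²)
= √((-7.38)² + 3.15² + 3.38² + 0.25² + (-11.9)² + 5.14²) = √(54.4644 + 9.9225 + 11.4244 + 0.0625 + 141.61 + 26.4196) = √243.9034 ≈ 15.6174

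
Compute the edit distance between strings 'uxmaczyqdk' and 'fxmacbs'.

Let D[i][j] be the edit distance between the first i characters of 'uxmaczyqdk' and the first j characters of 'fxmacbs', with D[i][0] = i, D[0][j] = j, and D[i][j] = D[i-1][j-1] if the characters match, else 1 + min(D[i-1][j], D[i][j-1], D[i-1][j-1]). Filling the table (rows: prefixes of 'uxmaczyqdk', columns: prefixes of 'fxmacbs'):
     ε  f  x  m  a  c  b  s
  ε  0  1  2  3  4  5  6  7
  u  1  1  2  3  4  5  6  7
  x  2  2  1  2  3  4  5  6
  m  3  3  2  1  2  3  4  5
  a  4  4  3  2  1  2  3  4
  c  5  5  4  3  2  1  2  3
  z  6  6  5  4  3  2  2  3
  y  7  7  6  5  4  3  3  3
  q  8  8  7  6  5  4  4  4
  d  9  9  8  7  6  5  5  5
  k 10 10  9  8  7  6  6  6
The bottom-right entry gives D[10][7] = 6, so no sequence of fewer than 6 edits works. Backtracking through the table gives one optimal edit sequence (6 edits):
  uxmaczyqdk → fxmaczyqdk (sub u→f @1)
  fxmaczyqdk → fxmacyqdk (del z @6)
  fxmacyqdk → fxmacqdk (del y @6)
  fxmacqdk → fxmacdk (del q @6)
  fxmacdk → fxmacbk (sub d→b @6)
  fxmacbk → fxmacbs (sub k→s @7)
Edit distance = 6.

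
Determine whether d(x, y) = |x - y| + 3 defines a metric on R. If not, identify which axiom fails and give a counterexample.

No. d fails identity of indiscernibles (specifically d(x,x) = 0): d(5, 5) = |5 - 5| + 3 = 0 + 3 = 3 ≠ 0.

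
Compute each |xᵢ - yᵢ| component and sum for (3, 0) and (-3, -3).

Σ|x_i - y_i| = |3 - (-3)| + |0 - (-3)| = 6 + 3 = 9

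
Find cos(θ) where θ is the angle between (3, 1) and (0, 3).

With u = (3, 1), v = (0, 3):
u·v = 3·0 + 1·3 = 0 + 3 = 3.
|u| = √(3² + 1²) = √10, |v| = √(0² + 3²) = √9, so |u||v| = √(10·9) = √90.
cos θ = (u·v)/(|u||v|) = 3/√90 ≈ 0.3162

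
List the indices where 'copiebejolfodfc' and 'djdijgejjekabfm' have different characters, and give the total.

Differing positions: 1, 2, 3, 5, 6, 9, 10, 11, 12, 13, 15. Hamming distance = 11.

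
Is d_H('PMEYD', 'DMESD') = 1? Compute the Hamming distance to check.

Differing positions: 1, 4. Hamming distance = 2, so the claim that d_H = 1 is false.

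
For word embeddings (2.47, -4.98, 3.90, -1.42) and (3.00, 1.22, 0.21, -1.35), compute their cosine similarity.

With u = (2.47, -4.98, 3.90, -1.42), v = (3.00, 1.22, 0.21, -1.35):
u·v = 2.47·3 + (-4.98)·1.22 + 3.9·0.21 + (-1.42)·(-1.35) = 7.41 + (-6.0756) + 0.819 + 1.917 = 4.0704.
|u| = √(2.47² + (-4.98)² + 3.9² + (-1.42)²) = √(6.1009 + 24.8004 + 15.21 + 2.0164) = √48.1277, |v| = √(3² + 1.22² + 0.21² + (-1.35)²) = √(9 + 1.4884 + 0.0441 + 1.8225) = √12.355.
cos θ = (u·v)/(|u||v|) = 4.0704/(√48.1277·√12.355) ≈ 0.1669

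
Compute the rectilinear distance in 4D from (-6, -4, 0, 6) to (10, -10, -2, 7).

Σ|x_i - y_i| = |-6 - 10| + |-4 - (-10)| + |0 - (-2)| + |6 - 7| = 16 + 6 + 2 + 1 = 25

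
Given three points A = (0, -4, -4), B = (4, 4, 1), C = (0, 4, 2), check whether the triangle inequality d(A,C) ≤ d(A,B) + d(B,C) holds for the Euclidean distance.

d(A,B) = √(4² + 8² + 5²) = √105 ≈ 10.247, d(B,C) = √(4² + 0² + 1²) = √17 ≈ 4.1231, d(A,C) = √(0² + 8² + 6²) = √100 = 10.
d(A,C) = 10 ≤ 10.247 + 4.1231 = 14.3701. Triangle inequality is satisfied.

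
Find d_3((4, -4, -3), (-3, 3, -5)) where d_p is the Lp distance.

(Σ|x_i - y_i|^3)^(1/3) = (|4 - (-3)|^3 + |-4 - 3|^3 + |-3 - (-5)|^3)^(1/3)
= (7^3 + 7^3 + 2^3)^(1/3) = (343 + 343 + 8)^(1/3) = (694)^(1/3) ≈ 8.8536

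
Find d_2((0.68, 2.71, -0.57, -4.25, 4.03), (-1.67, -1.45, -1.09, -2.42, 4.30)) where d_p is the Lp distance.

(Σ|x_i - y_i|^2)^(1/2) = (|0.68 - (-1.67)|^2 + |2.71 - (-1.45)|^2 + |-0.57 - (-1.09)|^2 + |-4.25 - (-2.42)|^2 + |4.03 - 4.3|^2)^(1/2)
= (2.35^2 + 4.16^2 + 0.52^2 + 1.83^2 + 0.27^2)^(1/2) = (5.5225 + 17.3056 + 0.2704 + 3.3489 + 0.0729)^(1/2) = (26.5203)^(1/2) ≈ 5.1498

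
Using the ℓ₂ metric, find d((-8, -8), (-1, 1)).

√(Σ(x_i - y_i)²) = √((-8 - (-1))² + (-8 - 1)²)
= √((-7)² + (-9)²) = √(49 + 81) = √130 ≈ 11.4018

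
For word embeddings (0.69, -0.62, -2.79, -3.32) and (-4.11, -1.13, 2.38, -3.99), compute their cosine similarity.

With u = (0.69, -0.62, -2.79, -3.32), v = (-4.11, -1.13, 2.38, -3.99):
u·v = 0.69·(-4.11) + (-0.62)·(-1.13) + (-2.79)·2.38 + (-3.32)·(-3.99) = (-2.8359) + 0.7006 + (-6.6402) + 13.2468 = 4.4713.
|u| = √(0.69² + (-0.62)² + (-2.79)² + (-3.32)²) = √(0.4761 + 0.3844 + 7.7841 + 11.0224) = √19.667, |v| = √((-4.11)² + (-1.13)² + 2.38² + (-3.99)²) = √(16.8921 + 1.2769 + 5.6644 + 15.9201) = √39.7535.
cos θ = (u·v)/(|u||v|) = 4.4713/(√19.667·√39.7535) ≈ 0.1599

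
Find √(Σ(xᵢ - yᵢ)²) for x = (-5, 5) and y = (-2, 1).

√(Σ(x_i - y_i)²) = √((-5 - (-2))² + (5 - 1)²)
= √((-3)² + 4²) = √(9 + 16) = √25 = 5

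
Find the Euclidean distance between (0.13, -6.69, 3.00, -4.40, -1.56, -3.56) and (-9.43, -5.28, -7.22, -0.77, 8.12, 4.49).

√(Σ(x_i - y_i)²) = √((0.13 - (-9.43))² + (-6.69 - (-5.28))² + (3 - (-7.22))² + (-4.4 - (-0.77))² + (-1.56 - 8.12)² + (-3.56 - 4.49)²)
= √(9.56² + (-1.41)² + 10.22² + (-3.63)² + (-9.68)² + (-8.05)²) = √(91.3936 + 1.9881 + 104.4484 + 13.1769 + 93.7024 + 64.8025) = √369.5119 ≈ 19.2227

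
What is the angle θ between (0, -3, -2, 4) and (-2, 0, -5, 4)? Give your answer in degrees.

With u = (0, -3, -2, 4), v = (-2, 0, -5, 4):
u·v = 0·(-2) + (-3)·0 + (-2)·(-5) + 4·4 = 0 + 0 + 10 + 16 = 26.
|u| = √(0² + (-3)² + (-2)² + 4²) = √29, |v| = √((-2)² + 0² + (-5)² + 4²) = √45, so |u||v| = √(29·45) = √1305.
cos θ = (u·v)/(|u||v|) = 26/√1305 ≈ 0.719727
θ = arccos(0.719727) ≈ 43.97°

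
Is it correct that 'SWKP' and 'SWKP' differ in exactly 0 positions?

Differing positions: none. Hamming distance = 0, so the claim is true.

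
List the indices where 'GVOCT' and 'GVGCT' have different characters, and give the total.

Differing positions: 3. Hamming distance = 1.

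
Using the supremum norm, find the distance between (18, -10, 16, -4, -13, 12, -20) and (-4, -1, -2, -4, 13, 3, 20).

max(|x_i - y_i|) = max(|18 - (-4)|, |-10 - (-1)|, |16 - (-2)|, |-4 - (-4)|, |-13 - 13|, |12 - 3|, |-20 - 20|) = max(22, 9, 18, 0, 26, 9, 40) = 40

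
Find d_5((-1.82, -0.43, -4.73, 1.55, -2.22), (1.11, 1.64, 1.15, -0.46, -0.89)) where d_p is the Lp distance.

(Σ|x_i - y_i|^5)^(1/5) = (|-1.82 - 1.11|^5 + |-0.43 - 1.64|^5 + |-4.73 - 1.15|^5 + |1.55 - (-0.46)|^5 + |-2.22 - (-0.89)|^5)^(1/5)
= (2.93^5 + 2.07^5 + 5.88^5 + 2.01^5 + 1.33^5)^(1/5) ≈ (215.9425 + 38.006 + 7028.8881 + 32.808 + 4.1616)^(1/5) = (7319.8062)^(1/5) ≈ 5.9279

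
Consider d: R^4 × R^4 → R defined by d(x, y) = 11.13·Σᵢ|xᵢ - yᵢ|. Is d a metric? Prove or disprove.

Yes. The L1 (Manhattan) norm induces a metric on R^4, and multiplying a metric by a positive constant 11.13 > 0 preserves all four axioms: non-negativity (11.13·||x-y|| ≥ 0), identity (11.13·||x-y|| = 0 ⟺ ||x-y|| = 0 ⟺ x = y), symmetry (||x-y|| = ||y-x||), and the triangle inequality (11.13·||x-z|| ≤ 11.13·||x-y|| + 11.13·||y-z||). So d is a metric.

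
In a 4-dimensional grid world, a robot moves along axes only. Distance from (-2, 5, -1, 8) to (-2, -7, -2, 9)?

Σ|x_i - y_i| = |-2 - (-2)| + |5 - (-7)| + |-1 - (-2)| + |8 - 9| = 0 + 12 + 1 + 1 = 14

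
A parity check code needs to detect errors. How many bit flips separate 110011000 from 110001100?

Differing positions: 5, 7. Hamming distance = 2.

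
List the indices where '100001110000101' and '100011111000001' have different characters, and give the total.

Differing positions: 5, 9, 13. Hamming distance = 3.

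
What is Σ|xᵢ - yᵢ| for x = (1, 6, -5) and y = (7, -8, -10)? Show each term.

Σ|x_i - y_i| = |1 - 7| + |6 - (-8)| + |-5 - (-10)| = 6 + 14 + 5 = 25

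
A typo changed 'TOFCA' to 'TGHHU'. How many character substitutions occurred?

Differing positions: 2, 3, 4, 5. Hamming distance = 4.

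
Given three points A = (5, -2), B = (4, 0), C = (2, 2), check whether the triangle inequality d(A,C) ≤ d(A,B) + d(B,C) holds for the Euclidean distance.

d(A,B) = √(1² + 2²) = √5 ≈ 2.2361, d(B,C) = √(2² + 2²) = √8 ≈ 2.8284, d(A,C) = √(3² + 4²) = √25 = 5.
d(A,C) = 5 ≤ 2.2361 + 2.8284 = 5.0645. Triangle inequality is satisfied.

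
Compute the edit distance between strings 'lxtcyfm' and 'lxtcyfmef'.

Let D[i][j] be the edit distance between the first i characters of 'lxtcyfm' and the first j characters of 'lxtcyfmef', with D[i][0] = i, D[0][j] = j, and D[i][j] = D[i-1][j-1] if the characters match, else 1 + min(D[i-1][j], D[i][j-1], D[i-1][j-1]). Filling the table (rows: prefixes of 'lxtcyfm', columns: prefixes of 'lxtcyfmef'):
     ε  l  x  t  c  y  f  m  e  f
  ε  0  1  2  3  4  5  6  7  8  9
  l  1  0  1  2  3  4  5  6  7  8
  x  2  1  0  1  2  3  4  5  6  7
  t  3  2  1  0  1  2  3  4  5  6
  c  4  3  2  1  0  1  2  3  4  5
  y  5  4  3  2  1  0  1  2  3  4
  f  6  5  4  3  2  1  0  1  2  3
  m  7  6  5  4  3  2  1  0  1  2
The bottom-right entry gives D[7][9] = 2, so no sequence of fewer than 2 edits works. Backtracking through the table gives one optimal edit sequence (2 edits):
  lxtcyfm → lxtcyfme (ins e @8)
  lxtcyfme → lxtcyfmef (ins f @9)
Edit distance = 2.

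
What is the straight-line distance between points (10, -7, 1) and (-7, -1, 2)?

√(Σ(x_i - y_i)²) = √((10 - (-7))² + (-7 - (-1))² + (1 - 2)²)
= √(17² + (-6)² + (-1)²) = √(289 + 36 + 1) = √326 ≈ 18.0555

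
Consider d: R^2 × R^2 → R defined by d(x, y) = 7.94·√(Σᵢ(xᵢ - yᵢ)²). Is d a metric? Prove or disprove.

Yes. The L2 (Euclidean) norm induces a metric on R^2, and multiplying a metric by a positive constant 7.94 > 0 preserves all four axioms: non-negativity (7.94·||x-y|| ≥ 0), identity (7.94·||x-y|| = 0 ⟺ ||x-y|| = 0 ⟺ x = y), symmetry (||x-y|| = ||y-x||), and the triangle inequality (7.94·||x-z|| ≤ 7.94·||x-y|| + 7.94·||y-z||). So d is a metric.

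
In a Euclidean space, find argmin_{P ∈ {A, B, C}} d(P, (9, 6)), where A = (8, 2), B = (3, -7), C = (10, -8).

Distances: d(A) ≈ 4.1231, d(B) ≈ 14.3178, d(C) ≈ 14.0357. Nearest: A = (8, 2) with distance 4.1231.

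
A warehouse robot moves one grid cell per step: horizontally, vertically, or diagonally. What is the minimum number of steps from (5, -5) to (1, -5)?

max(|x_i - y_i|) = max(|5 - 1|, |-5 - (-5)|) = max(4, 0) = 4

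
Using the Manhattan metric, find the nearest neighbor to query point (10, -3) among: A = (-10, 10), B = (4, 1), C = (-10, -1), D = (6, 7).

Distances: d(A) = 33, d(B) = 10, d(C) = 22, d(D) = 14. Nearest: B = (4, 1) with distance 10.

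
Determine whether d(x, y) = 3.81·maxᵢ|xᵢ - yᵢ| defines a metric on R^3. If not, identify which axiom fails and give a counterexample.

Yes. The L∞ (Chebyshev) norm induces a metric on R^3, and multiplying a metric by a positive constant 3.81 > 0 preserves all four axioms: non-negativity (3.81·||x-y|| ≥ 0), identity (3.81·||x-y|| = 0 ⟺ ||x-y|| = 0 ⟺ x = y), symmetry (||x-y|| = ||y-x||), and the triangle inequality (3.81·||x-z|| ≤ 3.81·||x-y|| + 3.81·||y-z||). So d is a metric.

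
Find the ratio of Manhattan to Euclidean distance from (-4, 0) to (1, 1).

L1 = |-4 - 1| + |0 - 1| = 5 + 1 = 6
L2 = √(5² + 1²) = √26 ≈ 5.099
L1 ≥ L2 always (equality iff movement is along one axis); L1 > L2 here.
Ratio L1/L2 = 6/√26 ≈ 1.1767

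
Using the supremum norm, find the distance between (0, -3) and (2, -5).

max(|x_i - y_i|) = max(|0 - 2|, |-3 - (-5)|) = max(2, 2) = 2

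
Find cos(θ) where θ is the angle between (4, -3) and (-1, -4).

With u = (4, -3), v = (-1, -4):
u·v = 4·(-1) + (-3)·(-4) = (-4) + 12 = 8.
|u| = √(4² + (-3)²) = √25, |v| = √((-1)² + (-4)²) = √17, so |u||v| = √(25·17) = √425.
cos θ = (u·v)/(|u||v|) = 8/√425 ≈ 0.3881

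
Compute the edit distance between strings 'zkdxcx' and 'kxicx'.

Let D[i][j] be the edit distance between the first i characters of 'zkdxcx' and the first j characters of 'kxicx', with D[i][0] = i, D[0][j] = j, and D[i][j] = D[i-1][j-1] if the characters match, else 1 + min(D[i-1][j], D[i][j-1], D[i-1][j-1]). Filling the table (rows: prefixes of 'zkdxcx', columns: prefixes of 'kxicx'):
     ε  k  x  i  c  x
  ε  0  1  2  3  4  5
  z  1  1  2  3  4  5
  k  2  1  2  3  4  5
  d  3  2  2  3  4  5
  x  4  3  2  3  4  4
  c  5  4  3  3  3  4
  x  6  5  4  4  4  3
The bottom-right entry gives D[6][5] = 3, so no sequence of fewer than 3 edits works. Backtracking through the table gives one optimal edit sequence (3 edits):
  zkdxcx → kdxcx (del z @1)
  kdxcx → kxxcx (sub d→x @2)
  kxxcx → kxicx (sub x→i @3)
Edit distance = 3.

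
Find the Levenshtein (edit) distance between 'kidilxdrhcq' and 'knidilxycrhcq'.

Let D[i][j] be the edit distance between the first i characters of 'kidilxdrhcq' and the first j characters of 'knidilxycrhcq', with D[i][0] = i, D[0][j] = j, and D[i][j] = D[i-1][j-1] if the characters match, else 1 + min(D[i-1][j], D[i][j-1], D[i-1][j-1]). Filling the table (rows: prefixes of 'kidilxdrhcq', columns: prefixes of 'knidilxycrhcq'):
     ε  k  n  i  d  i  l  x  y  c  r  h  c  q
  ε  0  1  2  3  4  5  6  7  8  9 10 11 12 13
  k  1  0  1  2  3  4  5  6  7  8  9 10 11 12
  i  2  1  1  1  2  3  4  5  6  7  8  9 10 11
  d  3  2  2  2  1  2  3  4  5  6  7  8  9 10
  i  4  3  3  2  2  1  2  3  4  5  6  7  8  9
  l  5  4  4  3  3  2  1  2  3  4  5  6  7  8
  x  6  5  5  4  4  3  2  1  2  3  4  5  6  7
  d  7  6  6  5  4  4  3  2  2  3  4  5  6  7
  r  8  7  7  6  5  5  4  3  3  3  3  4  5  6
  h  9  8  8  7  6  6  5  4  4  4  4  3  4  5
  c 10  9  9  8  7  7  6  5  5  4  5  4  3  4
  q 11 10 10  9  8  8  7  6  6  5  5  5  4  3
The bottom-right entry gives D[11][13] = 3, so no sequence of fewer than 3 edits works. Backtracking through the table gives one optimal edit sequence (3 edits):
  kidilxdrhcq → knidilxdrhcq (ins n @2)
  knidilxdrhcq → knidilxydrhcq (ins y @8)
  knidilxydrhcq → knidilxycrhcq (sub d→c @9)
Edit distance = 3.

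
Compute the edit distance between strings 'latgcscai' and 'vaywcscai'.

Let D[i][j] be the edit distance between the first i characters of 'latgcscai' and the first j characters of 'vaywcscai', with D[i][0] = i, D[0][j] = j, and D[i][j] = D[i-1][j-1] if the characters match, else 1 + min(D[i-1][j], D[i][j-1], D[i-1][j-1]). Filling the table (rows: prefixes of 'latgcscai', columns: prefixes of 'vaywcscai'):
     ε  v  a  y  w  c  s  c  a  i
  ε  0  1  2  3  4  5  6  7  8  9
  l  1  1  2  3  4  5  6  7  8  9
  a  2  2  1  2  3  4  5  6  7  8
  t  3  3  2  2  3  4  5  6  7  8
  g  4  4  3  3  3  4  5  6  7  8
  c  5  5  4  4  4  3  4  5  6  7
  s  6  6  5  5  5  4  3  4  5  6
  c  7  7  6  6  6  5  4  3  4  5
  a  8  8  7  7  7  6  5  4  3  4
  i  9  9  8  8  8  7  6  5  4  3
The bottom-right entry gives D[9][9] = 3, so no sequence of fewer than 3 edits works. Backtracking through the table gives one optimal edit sequence (3 edits):
  latgcscai → vatgcscai (sub l→v @1)
  vatgcscai → vaygcscai (sub t→y @3)
  vaygcscai → vaywcscai (sub g→w @4)
Edit distance = 3.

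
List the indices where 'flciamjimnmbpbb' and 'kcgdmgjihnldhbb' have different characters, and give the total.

Differing positions: 1, 2, 3, 4, 5, 6, 9, 11, 12, 13. Hamming distance = 10.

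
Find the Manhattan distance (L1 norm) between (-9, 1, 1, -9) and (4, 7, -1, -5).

Σ|x_i - y_i| = |-9 - 4| + |1 - 7| + |1 - (-1)| + |-9 - (-5)| = 13 + 6 + 2 + 4 = 25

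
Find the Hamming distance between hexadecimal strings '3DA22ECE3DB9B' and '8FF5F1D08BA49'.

Differing positions: 1, 2, 3, 4, 5, 6, 7, 8, 9, 10, 11, 12, 13. Hamming distance = 13.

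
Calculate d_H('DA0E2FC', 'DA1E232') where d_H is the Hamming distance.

Differing positions: 3, 6, 7. Hamming distance = 3.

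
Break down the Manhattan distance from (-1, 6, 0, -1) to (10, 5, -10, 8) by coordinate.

Σ|x_i - y_i| = |-1 - 10| + |6 - 5| + |0 - (-10)| + |-1 - 8| = 11 + 1 + 10 + 9 = 31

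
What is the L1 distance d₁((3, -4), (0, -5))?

Σ|x_i - y_i| = |3 - 0| + |-4 - (-5)| = 3 + 1 = 4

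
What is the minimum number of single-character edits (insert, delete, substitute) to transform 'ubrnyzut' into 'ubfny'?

Let D[i][j] be the edit distance between the first i characters of 'ubrnyzut' and the first j characters of 'ubfny', with D[i][0] = i, D[0][j] = j, and D[i][j] = D[i-1][j-1] if the characters match, else 1 + min(D[i-1][j], D[i][j-1], D[i-1][j-1]). Filling the table (rows: prefixes of 'ubrnyzut', columns: prefixes of 'ubfny'):
     ε  u  b  f  n  y
  ε  0  1  2  3  4  5
  u  1  0  1  2  3  4
  b  2  1  0  1  2  3
  r  3  2  1  1  2  3
  n  4  3  2  2  1  2
  y  5  4  3  3  2  1
  z  6  5  4  4  3  2
  u  7  6  5  5  4  3
  t  8  7  6  6  5  4
The bottom-right entry gives D[8][5] = 4, so no sequence of fewer than 4 edits works. Backtracking through the table gives one optimal edit sequence (4 edits):
  ubrnyzut → ubfnyzut (sub r→f @3)
  ubfnyzut → ubfnyut (del z @6)
  ubfnyut → ubfnyt (del u @6)
  ubfnyt → ubfny (del t @6)
Edit distance = 4.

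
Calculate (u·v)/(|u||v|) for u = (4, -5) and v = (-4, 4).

With u = (4, -5), v = (-4, 4):
u·v = 4·(-4) + (-5)·4 = (-16) + (-20) = -36.
|u| = √(4² + (-5)²) = √41, |v| = √((-4)² + 4²) = √32, so |u||v| = √(41·32) = √1312.
cos θ = (u·v)/(|u||v|) = -36/√1312 ≈ -0.9939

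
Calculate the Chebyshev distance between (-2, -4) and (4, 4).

max(|x_i - y_i|) = max(|-2 - 4|, |-4 - 4|) = max(6, 8) = 8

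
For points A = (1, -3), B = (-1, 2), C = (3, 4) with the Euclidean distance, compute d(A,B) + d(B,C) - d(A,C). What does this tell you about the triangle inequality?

d(A,B) = √(2² + 5²) = √29 ≈ 5.3852, d(B,C) = √(4² + 2²) = √20 ≈ 4.4721, d(A,C) = √(2² + 7²) = √53 ≈ 7.2801.
d(A,B) + d(B,C) - d(A,C) = 5.3852 + 4.4721 - 7.2801 = 9.8573 - 7.2801 = 2.5772 (to 4 decimal places). This is ≥ 0, so the triangle inequality holds for these points.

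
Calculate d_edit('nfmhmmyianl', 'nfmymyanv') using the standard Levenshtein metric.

Let D[i][j] be the edit distance between the first i characters of 'nfmhmmyianl' and the first j characters of 'nfmymyanv', with D[i][0] = i, D[0][j] = j, and D[i][j] = D[i-1][j-1] if the characters match, else 1 + min(D[i-1][j], D[i][j-1], D[i-1][j-1]). Filling the table (rows: prefixes of 'nfmhmmyianl', columns: prefixes of 'nfmymyanv'):
     ε  n  f  m  y  m  y  a  n  v
  ε  0  1  2  3  4  5  6  7  8  9
  n  1  0  1  2  3  4  5  6  7  8
  f  2  1  0  1  2  3  4  5  6  7
  m  3  2  1  0  1  2  3  4  5  6
  h  4  3  2  1  1  2  3  4  5  6
  m  5  4  3  2  2  1  2  3  4  5
  m  6  5  4  3  3  2  2  3  4  5
  y  7  6  5  4  3  3  2  3  4  5
  i  8  7  6  5  4  4  3  3  4  5
  a  9  8  7  6  5  5  4  3  4  5
  n 10  9  8  7  6  6  5  4  3  4
  l 11 10  9  8  7  7  6  5  4  4
The bottom-right entry gives D[11][9] = 4, so no sequence of fewer than 4 edits works. Backtracking through the table gives one optimal edit sequence (4 edits):
  nfmhmmyianl → nfmmmyianl (del h @4)
  nfmmmyianl → nfmymyianl (sub m→y @4)
  nfmymyianl → nfmymyanl (del i @7)
  nfmymyanl → nfmymyanv (sub l→v @9)
Edit distance = 4.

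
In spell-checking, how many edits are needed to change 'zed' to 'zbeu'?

Let D[i][j] be the edit distance between the first i characters of 'zed' and the first j characters of 'zbeu', with D[i][0] = i, D[0][j] = j, and D[i][j] = D[i-1][j-1] if the characters match, else 1 + min(D[i-1][j], D[i][j-1], D[i-1][j-1]). Filling the table (rows: prefixes of 'zed', columns: prefixes of 'zbeu'):
     ε  z  b  e  u
  ε  0  1  2  3  4
  z  1  0  1  2  3
  e  2  1  1  1  2
  d  3  2  2  2  2
The bottom-right entry gives D[3][4] = 2, so no sequence of fewer than 2 edits works. Backtracking through the table gives one optimal edit sequence (2 edits):
  zed → zbed (ins b @2)
  zbed → zbeu (sub d→u @4)
Edit distance = 2.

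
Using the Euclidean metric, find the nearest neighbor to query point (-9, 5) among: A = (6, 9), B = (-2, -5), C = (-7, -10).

Distances: d(A) ≈ 15.5242, d(B) ≈ 12.2066, d(C) ≈ 15.1327. Nearest: B = (-2, -5) with distance 12.2066.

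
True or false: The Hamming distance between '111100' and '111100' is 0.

Differing positions: none. Hamming distance = 0, so the claim is true.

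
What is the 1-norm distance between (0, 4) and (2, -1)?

Σ|x_i - y_i| = |0 - 2| + |4 - (-1)| = 2 + 5 = 7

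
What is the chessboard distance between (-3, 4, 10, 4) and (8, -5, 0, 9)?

max(|x_i - y_i|) = max(|-3 - 8|, |4 - (-5)|, |10 - 0|, |4 - 9|) = max(11, 9, 10, 5) = 11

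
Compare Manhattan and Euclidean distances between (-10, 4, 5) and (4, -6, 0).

L1 = |-10 - 4| + |4 - (-6)| + |5 - 0| = 14 + 10 + 5 = 29
L2 = √(14² + 10² + 5²) = √321 ≈ 17.9165
L1 ≥ L2 always (equality iff movement is along one axis); L1 > L2 here.
Ratio L1/L2 = 29/√321 ≈ 1.6186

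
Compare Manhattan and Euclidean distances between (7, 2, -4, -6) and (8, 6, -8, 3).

L1 = |7 - 8| + |2 - 6| + |-4 - (-8)| + |-6 - 3| = 1 + 4 + 4 + 9 = 18
L2 = √(1² + 4² + 4² + 9²) = √114 ≈ 10.6771
L1 ≥ L2 always (equality iff movement is along one axis); L1 > L2 here.
Ratio L1/L2 = 18/√114 ≈ 1.6859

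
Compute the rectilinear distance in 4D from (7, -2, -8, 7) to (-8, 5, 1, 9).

Σ|x_i - y_i| = |7 - (-8)| + |-2 - 5| + |-8 - 1| + |7 - 9| = 15 + 7 + 9 + 2 = 33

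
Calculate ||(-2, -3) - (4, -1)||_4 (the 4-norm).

(Σ|x_i - y_i|^4)^(1/4) = (|-2 - 4|^4 + |-3 - (-1)|^4)^(1/4)
= (6^4 + 2^4)^(1/4) = (1296 + 16)^(1/4) = (1312)^(1/4) ≈ 6.0184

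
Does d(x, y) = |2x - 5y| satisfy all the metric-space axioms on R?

No. d fails symmetry: d(3, 9) = |2·3 - 5·9| = |-39| = 39, but d(9, 3) = |2·9 - 5·3| = |3| = 3. Since 39 ≠ 3, d(x,y) ≠ d(y,x) in general.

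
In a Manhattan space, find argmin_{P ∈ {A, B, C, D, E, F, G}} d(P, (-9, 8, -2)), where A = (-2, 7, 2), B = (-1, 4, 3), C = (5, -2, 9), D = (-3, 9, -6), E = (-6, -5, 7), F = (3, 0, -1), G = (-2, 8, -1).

Distances: d(A) = 12, d(B) = 17, d(C) = 35, d(D) = 11, d(E) = 25, d(F) = 21, d(G) = 8. Nearest: G = (-2, 8, -1) with distance 8.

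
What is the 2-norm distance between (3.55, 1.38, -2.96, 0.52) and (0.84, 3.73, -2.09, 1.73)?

(Σ|x_i - y_i|^2)^(1/2) = (|3.55 - 0.84|^2 + |1.38 - 3.73|^2 + |-2.96 - (-2.09)|^2 + |0.52 - 1.73|^2)^(1/2)
= (2.71^2 + 2.35^2 + 0.87^2 + 1.21^2)^(1/2) = (7.3441 + 5.5225 + 0.7569 + 1.4641)^(1/2) = (15.0876)^(1/2) ≈ 3.8843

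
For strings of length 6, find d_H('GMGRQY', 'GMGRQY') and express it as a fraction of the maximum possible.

Differing positions: none. Hamming distance = 0. The maximum possible Hamming distance for length-6 strings is 6, so d_H/6 = 0/6 = 0.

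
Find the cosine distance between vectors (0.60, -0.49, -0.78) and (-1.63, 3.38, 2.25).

With u = (0.60, -0.49, -0.78), v = (-1.63, 3.38, 2.25):
u·v = 0.6·(-1.63) + (-0.49)·3.38 + (-0.78)·2.25 = (-0.978) + (-1.6562) + (-1.755) = -4.3892.
|u| = √(0.6² + (-0.49)² + (-0.78)²) = √(0.36 + 0.2401 + 0.6084) = √1.2085, |v| = √((-1.63)² + 3.38² + 2.25²) = √(2.6569 + 11.4244 + 5.0625) = √19.1438.
cos θ = (u·v)/(|u||v|) = -4.3892/(√1.2085·√19.1438) ≈ -0.9125
Cosine distance = 1 - cos θ ≈ 1 - (-0.9125) = 1.9125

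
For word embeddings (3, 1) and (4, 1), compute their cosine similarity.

With u = (3, 1), v = (4, 1):
u·v = 3·4 + 1·1 = 12 + 1 = 13.
|u| = √(3² + 1²) = √10, |v| = √(4² + 1²) = √17, so |u||v| = √(10·17) = √170.
cos θ = (u·v)/(|u||v|) = 13/√170 ≈ 0.9971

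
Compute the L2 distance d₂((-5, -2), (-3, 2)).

√(Σ(x_i - y_i)²) = √((-5 - (-3))² + (-2 - 2)²)
= √((-2)² + (-4)²) = √(4 + 16) = √20 ≈ 4.4721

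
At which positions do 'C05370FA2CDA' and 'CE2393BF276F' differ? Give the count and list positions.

Differing positions: 2, 3, 5, 6, 7, 8, 10, 11, 12. Hamming distance = 9.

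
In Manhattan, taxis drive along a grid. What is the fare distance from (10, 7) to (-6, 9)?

Σ|x_i - y_i| = |10 - (-6)| + |7 - 9| = 16 + 2 = 18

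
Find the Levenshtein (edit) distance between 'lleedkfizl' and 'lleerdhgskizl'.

Let D[i][j] be the edit distance between the first i characters of 'lleedkfizl' and the first j characters of 'lleerdhgskizl', with D[i][0] = i, D[0][j] = j, and D[i][j] = D[i-1][j-1] if the characters match, else 1 + min(D[i-1][j], D[i][j-1], D[i-1][j-1]). Filling the table (rows: prefixes of 'lleedkfizl', columns: prefixes of 'lleerdhgskizl'):
     ε  l  l  e  e  r  d  h  g  s  k  i  z  l
  ε  0  1  2  3  4  5  6  7  8  9 10 11 12 13
  l  1  0  1  2  3  4  5  6  7  8  9 10 11 12
  l  2  1  0  1  2  3  4  5  6  7  8  9 10 11
  e  3  2  1  0  1  2  3  4  5  6  7  8  9 10
  e  4  3  2  1  0  1  2  3  4  5  6  7  8  9
  d  5  4  3  2  1  1  1  2  3  4  5  6  7  8
  k  6  5  4  3  2  2  2  2  3  4  4  5  6  7
  f  7  6  5  4  3  3  3  3  3  4  5  5  6  7
  i  8  7  6  5  4  4  4  4  4  4  5  5  6  7
  z  9  8  7  6  5  5  5  5  5  5  5  6  5  6
  l 10  9  8  7  6  6  6  6  6  6  6  6  6  5
The bottom-right entry gives D[10][13] = 5, so no sequence of fewer than 5 edits works. Backtracking through the table gives one optimal edit sequence (5 edits):
  lleedkfizl → lleerdkfizl (ins r @5)
  lleerdkfizl → lleerdhkfizl (ins h @7)
  lleerdhkfizl → lleerdhgkfizl (ins g @8)
  lleerdhgkfizl → lleerdhgsfizl (sub k→s @9)
  lleerdhgsfizl → lleerdhgskizl (sub f→k @10)
Edit distance = 5.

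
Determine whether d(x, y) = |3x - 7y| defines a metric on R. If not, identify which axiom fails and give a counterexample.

No. d fails symmetry: d(3, 2) = |3·3 - 7·2| = |-5| = 5, but d(2, 3) = |3·2 - 7·3| = |-15| = 15. Since 5 ≠ 15, d(x,y) ≠ d(y,x) in general.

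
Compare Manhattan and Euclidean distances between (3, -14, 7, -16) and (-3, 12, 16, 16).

L1 = |3 - (-3)| + |-14 - 12| + |7 - 16| + |-16 - 16| = 6 + 26 + 9 + 32 = 73
L2 = √(6² + 26² + 9² + 32²) = √1817 ≈ 42.6263
L1 ≥ L2 always (equality iff movement is along one axis); L1 > L2 here.
Ratio L1/L2 = 73/√1817 ≈ 1.7126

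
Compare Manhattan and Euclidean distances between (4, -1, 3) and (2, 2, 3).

L1 = |4 - 2| + |-1 - 2| + |3 - 3| = 2 + 3 + 0 = 5
L2 = √(2² + 3² + 0²) = √13 ≈ 3.6056
L1 ≥ L2 always (equality iff movement is along one axis); L1 > L2 here.
Ratio L1/L2 = 5/√13 ≈ 1.3868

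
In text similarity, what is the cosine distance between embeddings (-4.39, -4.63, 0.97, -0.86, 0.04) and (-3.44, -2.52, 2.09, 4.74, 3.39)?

With u = (-4.39, -4.63, 0.97, -0.86, 0.04), v = (-3.44, -2.52, 2.09, 4.74, 3.39):
u·v = (-4.39)·(-3.44) + (-4.63)·(-2.52) + 0.97·2.09 + (-0.86)·4.74 + 0.04·3.39 = 15.1016 + 11.6676 + 2.0273 + (-4.0764) + 0.1356 = 24.8557.
|u| = √((-4.39)² + (-4.63)² + 0.97² + (-0.86)² + 0.04²) = √(19.2721 + 21.4369 + 0.9409 + 0.7396 + 0.0016) = √42.3911, |v| = √((-3.44)² + (-2.52)² + 2.09² + 4.74² + 3.39²) = √(11.8336 + 6.3504 + 4.3681 + 22.4676 + 11.4921) = √56.5118.
cos θ = (u·v)/(|u||v|) = 24.8557/(√42.3911·√56.5118) ≈ 0.5078
Cosine distance = 1 - cos θ ≈ 1 - 0.5078 = 0.4922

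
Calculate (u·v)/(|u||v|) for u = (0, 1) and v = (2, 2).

With u = (0, 1), v = (2, 2):
u·v = 0·2 + 1·2 = 0 + 2 = 2.
|u| = √(0² + 1²) = √1, |v| = √(2² + 2²) = √8, so |u||v| = √(1·8) = √8.
cos θ = (u·v)/(|u||v|) = 2/√8 ≈ 0.7071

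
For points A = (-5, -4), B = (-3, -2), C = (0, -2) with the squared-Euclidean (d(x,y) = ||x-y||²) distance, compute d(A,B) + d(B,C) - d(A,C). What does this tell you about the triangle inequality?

d(A,B) = 2² + 2² = 8, d(B,C) = 3² + 0² = 9, d(A,C) = 5² + 2² = 29.
d(A,B) + d(B,C) - d(A,C) = 8 + 9 - 29 = 17 - 29 = -12. This is < 0, so the triangle inequality FAILS for these points (squared-Euclidean is not a metric).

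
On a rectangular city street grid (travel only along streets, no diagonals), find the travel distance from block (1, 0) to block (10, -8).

Σ|x_i - y_i| = |1 - 10| + |0 - (-8)| = 9 + 8 = 17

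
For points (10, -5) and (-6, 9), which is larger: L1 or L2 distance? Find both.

L1 = |10 - (-6)| + |-5 - 9| = 16 + 14 = 30
L2 = √(16² + 14²) = √452 ≈ 21.2603
L1 ≥ L2 always (equality iff movement is along one axis); L1 > L2 here.
Ratio L1/L2 = 30/√452 ≈ 1.4111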